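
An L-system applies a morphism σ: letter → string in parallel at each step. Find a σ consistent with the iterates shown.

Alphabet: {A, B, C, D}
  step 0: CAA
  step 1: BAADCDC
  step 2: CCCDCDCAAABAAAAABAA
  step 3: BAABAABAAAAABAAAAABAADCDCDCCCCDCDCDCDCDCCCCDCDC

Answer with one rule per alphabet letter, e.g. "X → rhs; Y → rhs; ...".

  step 2 ⇒ step 3: CCCDCDCAAABAAAAABAA ⇒ BAA·BAA·BAA·AAA·BAA·AAA·BAA·DC·DC·DC·CCC·DC·DC·DC·DC·DC·CCC·DC·DC
    A ↦ DC
    B ↦ CCC
    C ↦ BAA
    D ↦ AAA

A->DC, B->CCC, C->BAA, D->AAA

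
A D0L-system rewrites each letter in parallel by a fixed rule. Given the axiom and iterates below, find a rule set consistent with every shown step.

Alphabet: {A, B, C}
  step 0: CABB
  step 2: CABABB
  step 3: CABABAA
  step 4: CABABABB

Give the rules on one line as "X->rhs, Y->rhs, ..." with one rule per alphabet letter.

A->B, B->A, C->CA

  step 3 ⇒ step 4: CABABAA ⇒ CA·B·A·B·A·B·B
    A ↦ B
    B ↦ A
    C ↦ CA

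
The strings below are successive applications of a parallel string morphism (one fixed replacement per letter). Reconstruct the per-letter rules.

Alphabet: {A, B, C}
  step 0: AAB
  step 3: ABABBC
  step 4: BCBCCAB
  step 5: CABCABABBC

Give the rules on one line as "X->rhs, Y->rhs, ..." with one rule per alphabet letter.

A->B, B->C, C->AB

  step 4 ⇒ step 5: BCBCCAB ⇒ C·AB·C·AB·AB·B·C
    A ↦ B
    B ↦ C
    C ↦ AB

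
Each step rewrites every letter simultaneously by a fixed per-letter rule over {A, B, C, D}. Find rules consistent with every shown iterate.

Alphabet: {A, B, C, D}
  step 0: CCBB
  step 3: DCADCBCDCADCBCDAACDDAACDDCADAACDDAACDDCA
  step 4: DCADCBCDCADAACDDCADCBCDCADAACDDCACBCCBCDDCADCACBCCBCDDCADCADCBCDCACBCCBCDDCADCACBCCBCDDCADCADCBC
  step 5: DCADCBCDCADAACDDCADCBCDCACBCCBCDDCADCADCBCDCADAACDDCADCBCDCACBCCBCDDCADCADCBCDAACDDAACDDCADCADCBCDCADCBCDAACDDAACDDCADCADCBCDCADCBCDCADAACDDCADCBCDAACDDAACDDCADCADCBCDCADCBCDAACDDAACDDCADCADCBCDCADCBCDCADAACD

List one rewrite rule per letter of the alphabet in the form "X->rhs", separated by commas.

A->CBC, B->AAC, C->D, D->DCA

  step 4 ⇒ step 5: DCADCBCDCADAACDDCADCBCDCADAACDDCACBCCBCDDCADCACBCCBCDDCADCADCBCDCACBCCBCDDCADCACBCCBCDDCADCADCBC ⇒ DCA·D·CBC·DCA·D·AAC·D·DCA·D·CBC·DCA·CBC·CBC·D·DCA·DCA·D·CBC·DCA·D·AAC·D·DCA·D·CBC·DCA·CBC·CBC·D·DCA·DCA·D·CBC·D·AAC·D·D·AAC·D·DCA·DCA·D·CBC·DCA·D·CBC·D·AAC·D·D·AAC·D·DCA·DCA·D·CBC·DCA·D·CBC·DCA·D·AAC·D·DCA·D·CBC·D·AAC·D·D·AAC·D·DCA·DCA·D·CBC·DCA·D·CBC·D·AAC·D·D·AAC·D·DCA·DCA·D·CBC·DCA·D·CBC·DCA·D·AAC·D
    A ↦ CBC
    B ↦ AAC
    C ↦ D
    D ↦ DCA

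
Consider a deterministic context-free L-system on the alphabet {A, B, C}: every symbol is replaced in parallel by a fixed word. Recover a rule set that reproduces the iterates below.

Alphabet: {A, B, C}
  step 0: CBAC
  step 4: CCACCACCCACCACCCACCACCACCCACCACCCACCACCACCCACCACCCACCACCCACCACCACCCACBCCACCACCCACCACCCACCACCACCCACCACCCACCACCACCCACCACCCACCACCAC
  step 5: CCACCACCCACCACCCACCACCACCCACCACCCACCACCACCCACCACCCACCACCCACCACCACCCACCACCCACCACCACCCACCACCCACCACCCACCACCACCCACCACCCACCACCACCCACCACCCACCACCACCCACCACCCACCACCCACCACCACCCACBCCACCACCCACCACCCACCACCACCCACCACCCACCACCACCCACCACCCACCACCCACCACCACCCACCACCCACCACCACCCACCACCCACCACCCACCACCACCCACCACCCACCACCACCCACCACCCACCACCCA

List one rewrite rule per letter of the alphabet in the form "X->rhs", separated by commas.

A->C, B->CB, C->CCA

  step 4 ⇒ step 5: CCACCACCCACCACCCACCACCACCCACCACCCACCACCACCCACCACCCACCACCCACCACCACCCACBCCACCACCCACCACCCACCACCACCCACCACCCACCACCACCCACCACCCACCACCAC ⇒ CCA·CCA·C·CCA·CCA·C·CCA·CCA·CCA·C·CCA·CCA·C·CCA·CCA·CCA·C·CCA·CCA·C·CCA·CCA·C·CCA·CCA·CCA·C·CCA·CCA·C·CCA·CCA·CCA·C·CCA·CCA·C·CCA·CCA·C·CCA·CCA·CCA·C·CCA·CCA·C·CCA·CCA·CCA·C·CCA·CCA·C·CCA·CCA·CCA·C·CCA·CCA·C·CCA·CCA·C·CCA·CCA·CCA·C·CCA·CB·CCA·CCA·C·CCA·CCA·C·CCA·CCA·CCA·C·CCA·CCA·C·CCA·CCA·CCA·C·CCA·CCA·C·CCA·CCA·C·CCA·CCA·CCA·C·CCA·CCA·C·CCA·CCA·CCA·C·CCA·CCA·C·CCA·CCA·C·CCA·CCA·CCA·C·CCA·CCA·C·CCA·CCA·CCA·C·CCA·CCA·C·CCA·CCA·C·CCA
    A ↦ C
    B ↦ CB
    C ↦ CCA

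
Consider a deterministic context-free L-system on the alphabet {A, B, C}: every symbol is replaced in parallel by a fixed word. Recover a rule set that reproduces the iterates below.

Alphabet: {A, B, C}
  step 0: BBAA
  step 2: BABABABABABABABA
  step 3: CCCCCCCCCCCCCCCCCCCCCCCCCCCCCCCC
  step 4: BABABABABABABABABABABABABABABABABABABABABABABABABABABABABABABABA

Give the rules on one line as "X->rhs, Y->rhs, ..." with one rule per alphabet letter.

A->CC, B->CC, C->BA

  step 3 ⇒ step 4: CCCCCCCCCCCCCCCCCCCCCCCCCCCCCCCC ⇒ BA·BA·BA·BA·BA·BA·BA·BA·BA·BA·BA·BA·BA·BA·BA·BA·BA·BA·BA·BA·BA·BA·BA·BA·BA·BA·BA·BA·BA·BA·BA·BA
    C ↦ BA
  step 2 ⇒ step 3: BABABABABABABABA ⇒ CC·CC·CC·CC·CC·CC·CC·CC·CC·CC·CC·CC·CC·CC·CC·CC
    A ↦ CC
  step 2 ⇒ step 3: BABABABABABABABA ⇒ CC·CC·CC·CC·CC·CC·CC·CC·CC·CC·CC·CC·CC·CC·CC·CC
    B ↦ CC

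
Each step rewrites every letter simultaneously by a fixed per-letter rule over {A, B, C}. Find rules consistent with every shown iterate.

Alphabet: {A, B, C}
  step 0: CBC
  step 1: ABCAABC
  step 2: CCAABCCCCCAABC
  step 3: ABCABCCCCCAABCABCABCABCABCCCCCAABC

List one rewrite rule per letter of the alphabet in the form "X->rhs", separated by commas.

A->CC, B->A, C->ABC

  step 2 ⇒ step 3: CCAABCCCCCAABC ⇒ ABC·ABC·CC·CC·A·ABC·ABC·ABC·ABC·ABC·CC·CC·A·ABC
    A ↦ CC
    B ↦ A
    C ↦ ABC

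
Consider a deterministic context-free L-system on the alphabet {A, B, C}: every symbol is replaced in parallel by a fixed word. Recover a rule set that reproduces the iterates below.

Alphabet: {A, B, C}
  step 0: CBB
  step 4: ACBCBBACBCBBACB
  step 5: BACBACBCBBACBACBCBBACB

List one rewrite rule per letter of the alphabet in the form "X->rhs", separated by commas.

  step 4 ⇒ step 5: ACBCBBACBCBBACB ⇒ B·A·CB·A·CB·CB·B·A·CB·A·CB·CB·B·A·CB
    A ↦ B
    B ↦ CB
    C ↦ A

A->B, B->CB, C->A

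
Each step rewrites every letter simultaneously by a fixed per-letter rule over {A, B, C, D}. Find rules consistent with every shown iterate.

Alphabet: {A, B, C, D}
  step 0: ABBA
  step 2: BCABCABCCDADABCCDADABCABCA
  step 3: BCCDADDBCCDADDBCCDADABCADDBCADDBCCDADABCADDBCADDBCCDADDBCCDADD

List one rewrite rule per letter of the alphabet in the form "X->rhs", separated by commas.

A->DD, B->BCC, C->DA, D->BCA

  step 2 ⇒ step 3: BCABCABCCDADABCCDADABCABCA ⇒ BCC·DA·DD·BCC·DA·DD·BCC·DA·DA·BCA·DD·BCA·DD·BCC·DA·DA·BCA·DD·BCA·DD·BCC·DA·DD·BCC·DA·DD
    A ↦ DD
    B ↦ BCC
    C ↦ DA
    D ↦ BCA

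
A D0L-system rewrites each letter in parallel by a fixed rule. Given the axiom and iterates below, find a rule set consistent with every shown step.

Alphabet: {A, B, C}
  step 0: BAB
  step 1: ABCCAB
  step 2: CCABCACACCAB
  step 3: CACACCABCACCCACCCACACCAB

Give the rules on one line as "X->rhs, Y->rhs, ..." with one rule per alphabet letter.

A->CC, B->AB, C->CA

  step 2 ⇒ step 3: CCABCACACCAB ⇒ CA·CA·CC·AB·CA·CC·CA·CC·CA·CA·CC·AB
    A ↦ CC
    B ↦ AB
    C ↦ CA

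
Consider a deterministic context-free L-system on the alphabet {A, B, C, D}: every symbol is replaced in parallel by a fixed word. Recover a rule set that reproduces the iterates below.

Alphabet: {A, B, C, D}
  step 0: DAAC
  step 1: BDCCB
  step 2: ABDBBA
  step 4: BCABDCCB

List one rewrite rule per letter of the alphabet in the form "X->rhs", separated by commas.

A->C, B->A, C->B, D->BD

  step 1 ⇒ step 2: BDCCB ⇒ A·BD·B·B·A
    B ↦ A
    C ↦ B
    D ↦ BD
  step 0 ⇒ step 1: DAAC ⇒ BD·C·C·B
    A ↦ C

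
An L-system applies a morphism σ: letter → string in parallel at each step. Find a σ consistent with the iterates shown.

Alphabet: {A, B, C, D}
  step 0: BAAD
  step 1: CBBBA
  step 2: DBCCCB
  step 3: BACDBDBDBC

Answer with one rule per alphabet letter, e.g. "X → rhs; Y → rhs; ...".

  step 2 ⇒ step 3: DBCCCB ⇒ BA·C·DB·DB·DB·C
    B ↦ C
    C ↦ DB
    D ↦ BA
  step 0 ⇒ step 1: BAAD ⇒ C·B·B·BA
    A ↦ B

A->B, B->C, C->DB, D->BA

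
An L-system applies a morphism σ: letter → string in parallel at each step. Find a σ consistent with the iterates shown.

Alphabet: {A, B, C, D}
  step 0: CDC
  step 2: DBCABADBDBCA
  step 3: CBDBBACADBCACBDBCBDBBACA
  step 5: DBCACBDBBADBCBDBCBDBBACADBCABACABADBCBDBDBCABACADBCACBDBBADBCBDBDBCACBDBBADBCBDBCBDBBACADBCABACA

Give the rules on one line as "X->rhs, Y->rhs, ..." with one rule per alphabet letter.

A->CA, B->DB, C->BA, D->CB

  step 2 ⇒ step 3: DBCABADBDBCA ⇒ CB·DB·BA·CA·DB·CA·CB·DB·CB·DB·BA·CA
    A ↦ CA
    B ↦ DB
    C ↦ BA
    D ↦ CB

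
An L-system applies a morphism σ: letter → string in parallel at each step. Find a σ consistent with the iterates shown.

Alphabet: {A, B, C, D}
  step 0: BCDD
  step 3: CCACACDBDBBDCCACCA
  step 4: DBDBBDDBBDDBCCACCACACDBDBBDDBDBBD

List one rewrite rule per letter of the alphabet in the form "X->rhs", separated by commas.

  step 3 ⇒ step 4: CCACACDBDBBDCCACCA ⇒ DB·DB·BD·DB·BD·DB·C·CA·C·CA·CA·C·DB·DB·BD·DB·DB·BD
    A ↦ BD
    B ↦ CA
    C ↦ DB
    D ↦ C

A->BD, B->CA, C->DB, D->C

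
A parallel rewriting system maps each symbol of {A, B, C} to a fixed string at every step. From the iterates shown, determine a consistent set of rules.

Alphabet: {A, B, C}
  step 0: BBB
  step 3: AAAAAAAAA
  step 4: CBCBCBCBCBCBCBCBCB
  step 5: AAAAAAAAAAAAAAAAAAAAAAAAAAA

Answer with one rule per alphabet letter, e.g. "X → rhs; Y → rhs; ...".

A->CB, B->A, C->AA

  step 4 ⇒ step 5: CBCBCBCBCBCBCBCBCB ⇒ AA·A·AA·A·AA·A·AA·A·AA·A·AA·A·AA·A·AA·A·AA·A
    B ↦ A
    C ↦ AA
  step 3 ⇒ step 4: AAAAAAAAA ⇒ CB·CB·CB·CB·CB·CB·CB·CB·CB
    A ↦ CB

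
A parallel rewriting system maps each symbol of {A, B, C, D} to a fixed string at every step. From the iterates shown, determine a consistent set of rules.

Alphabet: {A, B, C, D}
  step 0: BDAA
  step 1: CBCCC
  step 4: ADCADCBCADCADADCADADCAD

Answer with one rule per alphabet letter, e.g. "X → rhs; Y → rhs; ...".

A->C, B->C, C->AD, D->BC

  step 0 ⇒ step 1: BDAA ⇒ C·BC·C·C
    A ↦ C
    B ↦ C
    D ↦ BC
    C ↦ AD  (constrained at step 1)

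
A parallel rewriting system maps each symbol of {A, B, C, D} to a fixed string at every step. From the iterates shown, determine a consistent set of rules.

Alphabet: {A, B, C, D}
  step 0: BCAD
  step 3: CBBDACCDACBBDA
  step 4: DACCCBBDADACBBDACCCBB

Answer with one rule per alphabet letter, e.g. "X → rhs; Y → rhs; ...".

  step 3 ⇒ step 4: CBBDACCDACBBDA ⇒ DA·C·C·CB·B·DA·DA·CB·B·DA·C·C·CB·B
    A ↦ B
    B ↦ C
    C ↦ DA
    D ↦ CB

A->B, B->C, C->DA, D->CB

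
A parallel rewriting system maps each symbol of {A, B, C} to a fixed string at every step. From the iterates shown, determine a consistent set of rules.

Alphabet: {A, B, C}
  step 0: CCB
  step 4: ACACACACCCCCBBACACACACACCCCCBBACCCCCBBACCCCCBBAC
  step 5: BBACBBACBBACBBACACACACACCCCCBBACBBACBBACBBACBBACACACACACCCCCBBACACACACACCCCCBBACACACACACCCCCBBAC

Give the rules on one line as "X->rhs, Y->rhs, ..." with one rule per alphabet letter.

  step 4 ⇒ step 5: ACACACACCCCCBBACACACACACCCCCBBACCCCCBBACCCCCBBAC ⇒ BB·AC·BB·AC·BB·AC·BB·AC·AC·AC·AC·AC·CC·CC·BB·AC·BB·AC·BB·AC·BB·AC·BB·AC·AC·AC·AC·AC·CC·CC·BB·AC·AC·AC·AC·AC·CC·CC·BB·AC·AC·AC·AC·AC·CC·CC·BB·AC
    A ↦ BB
    B ↦ CC
    C ↦ AC

A->BB, B->CC, C->AC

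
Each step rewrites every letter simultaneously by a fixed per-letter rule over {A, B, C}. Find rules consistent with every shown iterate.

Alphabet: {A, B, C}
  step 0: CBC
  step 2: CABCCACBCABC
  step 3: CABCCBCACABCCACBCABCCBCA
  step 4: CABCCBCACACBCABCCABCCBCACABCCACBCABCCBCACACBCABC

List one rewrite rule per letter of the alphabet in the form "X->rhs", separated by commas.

  step 3 ⇒ step 4: CABCCBCACABCCACBCABCCBCA ⇒ CA·BC·CB·CA·CA·CB·CA·BC·CA·BC·CB·CA·CA·BC·CA·CB·CA·BC·CB·CA·CA·CB·CA·BC
    A ↦ BC
    B ↦ CB
    C ↦ CA

A->BC, B->CB, C->CA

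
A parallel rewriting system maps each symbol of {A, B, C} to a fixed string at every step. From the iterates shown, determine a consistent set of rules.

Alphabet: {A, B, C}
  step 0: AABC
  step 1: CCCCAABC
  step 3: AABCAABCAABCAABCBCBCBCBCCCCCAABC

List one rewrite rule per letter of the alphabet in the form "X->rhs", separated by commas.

  step 0 ⇒ step 1: AABC ⇒ CC·CC·AA·BC
    A ↦ CC
    B ↦ AA
    C ↦ BC

A->CC, B->AA, C->BC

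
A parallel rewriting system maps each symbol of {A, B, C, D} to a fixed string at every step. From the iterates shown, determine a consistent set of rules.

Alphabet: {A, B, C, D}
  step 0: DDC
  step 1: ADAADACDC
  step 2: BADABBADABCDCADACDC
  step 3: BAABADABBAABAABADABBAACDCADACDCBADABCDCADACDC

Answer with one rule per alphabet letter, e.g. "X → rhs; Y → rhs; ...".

A->B, B->BAA, C->CDC, D->ADA

  step 2 ⇒ step 3: BADABBADABCDCADACDC ⇒ BAA·B·ADA·B·BAA·BAA·B·ADA·B·BAA·CDC·ADA·CDC·B·ADA·B·CDC·ADA·CDC
    A ↦ B
    B ↦ BAA
    C ↦ CDC
    D ↦ ADA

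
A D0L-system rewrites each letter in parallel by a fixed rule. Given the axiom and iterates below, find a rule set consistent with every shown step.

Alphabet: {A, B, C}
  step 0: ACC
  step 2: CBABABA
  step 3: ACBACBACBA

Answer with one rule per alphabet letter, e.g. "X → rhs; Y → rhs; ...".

A->BA, B->C, C->A

  step 2 ⇒ step 3: CBABABA ⇒ A·C·BA·C·BA·C·BA
    A ↦ BA
    B ↦ C
    C ↦ A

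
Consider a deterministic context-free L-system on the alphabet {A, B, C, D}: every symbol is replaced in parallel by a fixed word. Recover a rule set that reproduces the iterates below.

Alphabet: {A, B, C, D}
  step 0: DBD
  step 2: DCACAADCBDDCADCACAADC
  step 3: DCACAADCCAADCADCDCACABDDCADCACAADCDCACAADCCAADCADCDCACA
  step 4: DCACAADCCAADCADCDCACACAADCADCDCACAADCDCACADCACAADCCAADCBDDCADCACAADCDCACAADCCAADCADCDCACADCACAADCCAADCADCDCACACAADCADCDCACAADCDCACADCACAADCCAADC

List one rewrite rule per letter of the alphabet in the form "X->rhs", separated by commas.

A->ADC, B->BD, C->CA, D->DCA

  step 3 ⇒ step 4: DCACAADCCAADCADCDCACABDDCADCACAADCDCACAADCCAADCADCDCACA ⇒ DCA·CA·ADC·CA·ADC·ADC·DCA·CA·CA·ADC·ADC·DCA·CA·ADC·DCA·CA·DCA·CA·ADC·CA·ADC·BD·DCA·DCA·CA·ADC·DCA·CA·ADC·CA·ADC·ADC·DCA·CA·DCA·CA·ADC·CA·ADC·ADC·DCA·CA·CA·ADC·ADC·DCA·CA·ADC·DCA·CA·DCA·CA·ADC·CA·ADC
    A ↦ ADC
    B ↦ BD
    C ↦ CA
    D ↦ DCA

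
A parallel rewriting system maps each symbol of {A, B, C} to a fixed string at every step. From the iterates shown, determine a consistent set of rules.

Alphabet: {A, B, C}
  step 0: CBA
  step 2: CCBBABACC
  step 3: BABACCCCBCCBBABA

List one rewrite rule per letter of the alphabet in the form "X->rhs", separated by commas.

  step 2 ⇒ step 3: CCBBABACC ⇒ BA·BA·CC·CC·B·CC·B·BA·BA
    A ↦ B
    B ↦ CC
    C ↦ BA

A->B, B->CC, C->BA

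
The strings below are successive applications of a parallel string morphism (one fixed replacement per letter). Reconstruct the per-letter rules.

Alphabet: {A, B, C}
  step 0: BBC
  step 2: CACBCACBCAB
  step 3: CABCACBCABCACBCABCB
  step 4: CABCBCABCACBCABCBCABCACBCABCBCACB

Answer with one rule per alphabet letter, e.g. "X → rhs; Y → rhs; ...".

  step 3 ⇒ step 4: CABCACBCABCACBCABCB ⇒ CA·B·CB·CA·B·CA·CB·CA·B·CB·CA·B·CA·CB·CA·B·CB·CA·CB
    A ↦ B
    B ↦ CB
    C ↦ CA

A->B, B->CB, C->CA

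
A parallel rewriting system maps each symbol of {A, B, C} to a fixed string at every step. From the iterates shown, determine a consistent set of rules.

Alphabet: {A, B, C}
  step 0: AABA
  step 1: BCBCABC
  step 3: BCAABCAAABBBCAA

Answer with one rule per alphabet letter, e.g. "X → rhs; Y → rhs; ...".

  step 0 ⇒ step 1: AABA ⇒ BC·BC·A·BC
    A ↦ BC
    B ↦ A
    C ↦ BB  (constrained at step 1)

A->BC, B->A, C->BB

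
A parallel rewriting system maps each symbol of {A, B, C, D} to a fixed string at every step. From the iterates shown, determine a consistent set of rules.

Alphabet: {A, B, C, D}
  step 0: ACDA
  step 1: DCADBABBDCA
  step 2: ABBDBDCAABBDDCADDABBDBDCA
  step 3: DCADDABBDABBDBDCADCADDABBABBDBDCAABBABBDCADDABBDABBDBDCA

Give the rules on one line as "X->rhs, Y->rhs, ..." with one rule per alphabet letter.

  step 2 ⇒ step 3: ABBDBDCAABBDDCADDABBDBDCA ⇒ DCA·D·D·ABB·D·ABB·DB·DCA·DCA·D·D·ABB·ABB·DB·DCA·ABB·ABB·DCA·D·D·ABB·D·ABB·DB·DCA
    A ↦ DCA
    B ↦ D
    C ↦ DB
    D ↦ ABB

A->DCA, B->D, C->DB, D->ABB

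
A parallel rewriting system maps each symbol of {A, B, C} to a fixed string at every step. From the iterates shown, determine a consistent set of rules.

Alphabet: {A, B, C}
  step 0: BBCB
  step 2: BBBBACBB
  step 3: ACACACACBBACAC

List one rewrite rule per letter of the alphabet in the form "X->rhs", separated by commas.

A->B, B->AC, C->B

  step 2 ⇒ step 3: BBBBACBB ⇒ AC·AC·AC·AC·B·B·AC·AC
    A ↦ B
    B ↦ AC
    C ↦ B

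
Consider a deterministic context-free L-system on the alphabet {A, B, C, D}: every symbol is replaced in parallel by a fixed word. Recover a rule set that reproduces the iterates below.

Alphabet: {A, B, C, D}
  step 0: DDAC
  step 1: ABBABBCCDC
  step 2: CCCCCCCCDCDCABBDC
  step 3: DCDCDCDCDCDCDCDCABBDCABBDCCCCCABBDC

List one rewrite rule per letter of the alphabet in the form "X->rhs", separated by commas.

A->CC, B->C, C->DC, D->ABB

  step 2 ⇒ step 3: CCCCCCCCDCDCABBDC ⇒ DC·DC·DC·DC·DC·DC·DC·DC·ABB·DC·ABB·DC·CC·C·C·ABB·DC
    A ↦ CC
    B ↦ C
    C ↦ DC
    D ↦ ABB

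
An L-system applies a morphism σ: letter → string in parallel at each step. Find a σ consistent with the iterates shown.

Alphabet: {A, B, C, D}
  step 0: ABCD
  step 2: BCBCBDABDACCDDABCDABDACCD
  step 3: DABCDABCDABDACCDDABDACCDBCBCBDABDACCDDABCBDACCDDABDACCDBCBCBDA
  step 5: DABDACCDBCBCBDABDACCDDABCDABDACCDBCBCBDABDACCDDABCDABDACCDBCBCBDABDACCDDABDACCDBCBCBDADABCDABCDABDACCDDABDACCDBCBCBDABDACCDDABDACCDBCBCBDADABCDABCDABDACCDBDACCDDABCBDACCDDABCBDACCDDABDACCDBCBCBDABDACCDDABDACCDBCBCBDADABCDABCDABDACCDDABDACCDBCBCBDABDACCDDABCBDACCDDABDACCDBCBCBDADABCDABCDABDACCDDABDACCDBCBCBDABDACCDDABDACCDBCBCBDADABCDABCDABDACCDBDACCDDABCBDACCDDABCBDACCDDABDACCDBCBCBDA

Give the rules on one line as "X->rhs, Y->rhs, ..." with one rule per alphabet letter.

A->CCD, B->DA, C->BC, D->BDA

  step 2 ⇒ step 3: BCBCBDABDACCDDABCDABDACCD ⇒ DA·BC·DA·BC·DA·BDA·CCD·DA·BDA·CCD·BC·BC·BDA·BDA·CCD·DA·BC·BDA·CCD·DA·BDA·CCD·BC·BC·BDA
    A ↦ CCD
    B ↦ DA
    C ↦ BC
    D ↦ BDA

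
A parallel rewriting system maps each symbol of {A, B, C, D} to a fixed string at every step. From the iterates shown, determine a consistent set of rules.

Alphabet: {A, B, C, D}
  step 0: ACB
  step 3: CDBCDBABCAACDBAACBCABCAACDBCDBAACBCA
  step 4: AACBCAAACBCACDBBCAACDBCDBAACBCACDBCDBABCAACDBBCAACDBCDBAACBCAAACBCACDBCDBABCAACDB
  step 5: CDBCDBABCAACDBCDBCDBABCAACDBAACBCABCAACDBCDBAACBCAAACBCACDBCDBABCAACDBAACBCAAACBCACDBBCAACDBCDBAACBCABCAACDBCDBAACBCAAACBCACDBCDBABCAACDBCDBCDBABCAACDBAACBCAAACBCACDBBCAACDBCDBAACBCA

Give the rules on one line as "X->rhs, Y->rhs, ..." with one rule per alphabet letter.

A->CDB, B->BCA, C->A, D->AC

  step 4 ⇒ step 5: AACBCAAACBCACDBBCAACDBCDBAACBCACDBCDBABCAACDBBCAACDBCDBAACBCAAACBCACDBCDBABCAACDB ⇒ CDB·CDB·A·BCA·A·CDB·CDB·CDB·A·BCA·A·CDB·A·AC·BCA·BCA·A·CDB·CDB·A·AC·BCA·A·AC·BCA·CDB·CDB·A·BCA·A·CDB·A·AC·BCA·A·AC·BCA·CDB·BCA·A·CDB·CDB·A·AC·BCA·BCA·A·CDB·CDB·A·AC·BCA·A·AC·BCA·CDB·CDB·A·BCA·A·CDB·CDB·CDB·A·BCA·A·CDB·A·AC·BCA·A·AC·BCA·CDB·BCA·A·CDB·CDB·A·AC·BCA
    A ↦ CDB
    B ↦ BCA
    C ↦ A
    D ↦ AC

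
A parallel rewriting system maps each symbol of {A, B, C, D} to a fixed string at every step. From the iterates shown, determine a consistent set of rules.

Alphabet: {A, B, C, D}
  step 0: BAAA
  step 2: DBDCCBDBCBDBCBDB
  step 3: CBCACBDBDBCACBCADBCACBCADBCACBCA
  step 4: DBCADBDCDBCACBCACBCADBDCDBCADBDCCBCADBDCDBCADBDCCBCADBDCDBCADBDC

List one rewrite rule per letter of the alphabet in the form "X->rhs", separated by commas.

A->DC, B->CA, C->DB, D->CB

  step 3 ⇒ step 4: CBCACBDBDBCACBCADBCACBCADBCACBCA ⇒ DB·CA·DB·DC·DB·CA·CB·CA·CB·CA·DB·DC·DB·CA·DB·DC·CB·CA·DB·DC·DB·CA·DB·DC·CB·CA·DB·DC·DB·CA·DB·DC
    A ↦ DC
    B ↦ CA
    C ↦ DB
    D ↦ CB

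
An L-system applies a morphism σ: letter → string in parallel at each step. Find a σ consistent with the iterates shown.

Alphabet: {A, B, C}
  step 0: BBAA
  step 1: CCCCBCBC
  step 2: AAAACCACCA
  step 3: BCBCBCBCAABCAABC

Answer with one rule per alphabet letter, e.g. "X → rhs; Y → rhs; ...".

  step 2 ⇒ step 3: AAAACCACCA ⇒ BC·BC·BC·BC·A·A·BC·A·A·BC
    A ↦ BC
    C ↦ A
  step 0 ⇒ step 1: BBAA ⇒ CC·CC·BC·BC
    B ↦ CC

A->BC, B->CC, C->A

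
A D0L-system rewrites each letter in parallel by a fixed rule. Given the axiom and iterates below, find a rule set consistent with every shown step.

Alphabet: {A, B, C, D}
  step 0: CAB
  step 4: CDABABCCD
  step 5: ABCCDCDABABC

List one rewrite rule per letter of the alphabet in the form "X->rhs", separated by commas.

  step 4 ⇒ step 5: CDABABCCD ⇒ AB·C·C·D·C·D·AB·AB·C
    A ↦ C
    B ↦ D
    C ↦ AB
    D ↦ C

A->C, B->D, C->AB, D->C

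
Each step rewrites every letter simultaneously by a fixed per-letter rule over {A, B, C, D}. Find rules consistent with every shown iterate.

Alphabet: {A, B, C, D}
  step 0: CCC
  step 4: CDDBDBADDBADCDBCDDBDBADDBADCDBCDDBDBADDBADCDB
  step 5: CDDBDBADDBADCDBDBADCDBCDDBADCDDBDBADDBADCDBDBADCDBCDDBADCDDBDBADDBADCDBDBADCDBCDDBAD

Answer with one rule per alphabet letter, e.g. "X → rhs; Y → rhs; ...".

  step 4 ⇒ step 5: CDDBDBADDBADCDBCDDBDBADDBADCDBCDDBDBADDBADCDB ⇒ CD·DB·DB·AD·DB·AD·C·DB·DB·AD·C·DB·CD·DB·AD·CD·DB·DB·AD·DB·AD·C·DB·DB·AD·C·DB·CD·DB·AD·CD·DB·DB·AD·DB·AD·C·DB·DB·AD·C·DB·CD·DB·AD
    A ↦ C
    B ↦ AD
    C ↦ CD
    D ↦ DB

A->C, B->AD, C->CD, D->DB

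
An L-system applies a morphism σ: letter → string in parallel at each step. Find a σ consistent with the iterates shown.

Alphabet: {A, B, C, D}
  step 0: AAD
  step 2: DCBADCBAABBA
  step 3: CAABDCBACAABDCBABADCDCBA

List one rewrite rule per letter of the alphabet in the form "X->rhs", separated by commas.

  step 2 ⇒ step 3: DCBADCBAABBA ⇒ CA·AB·DC·BA·CA·AB·DC·BA·BA·DC·DC·BA
    A ↦ BA
    B ↦ DC
    C ↦ AB
    D ↦ CA

A->BA, B->DC, C->AB, D->CA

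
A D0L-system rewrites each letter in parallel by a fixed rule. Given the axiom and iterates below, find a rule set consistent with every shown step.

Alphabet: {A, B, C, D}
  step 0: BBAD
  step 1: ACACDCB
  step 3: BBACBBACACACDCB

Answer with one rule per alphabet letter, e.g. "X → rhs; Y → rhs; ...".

A->DC, B->AC, C->B, D->B

  step 0 ⇒ step 1: BBAD ⇒ AC·AC·DC·B
    A ↦ DC
    B ↦ AC
    D ↦ B
    C ↦ B  (constrained at step 1)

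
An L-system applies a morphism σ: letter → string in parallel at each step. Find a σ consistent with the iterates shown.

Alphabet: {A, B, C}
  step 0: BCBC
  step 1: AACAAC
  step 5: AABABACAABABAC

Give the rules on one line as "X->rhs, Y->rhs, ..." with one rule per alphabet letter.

  step 0 ⇒ step 1: BCBC ⇒ A·AC·A·AC
    B ↦ A
    C ↦ AC
    A ↦ B  (constrained at step 1)

A->B, B->A, C->AC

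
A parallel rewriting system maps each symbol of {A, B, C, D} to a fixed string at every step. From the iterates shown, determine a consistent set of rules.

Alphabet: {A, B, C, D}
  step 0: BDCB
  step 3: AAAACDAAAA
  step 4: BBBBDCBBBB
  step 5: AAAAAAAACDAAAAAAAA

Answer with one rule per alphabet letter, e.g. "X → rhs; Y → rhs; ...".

A->B, B->AA, C->D, D->C

  step 4 ⇒ step 5: BBBBDCBBBB ⇒ AA·AA·AA·AA·C·D·AA·AA·AA·AA
    B ↦ AA
    C ↦ D
    D ↦ C
  step 3 ⇒ step 4: AAAACDAAAA ⇒ B·B·B·B·D·C·B·B·B·B
    A ↦ B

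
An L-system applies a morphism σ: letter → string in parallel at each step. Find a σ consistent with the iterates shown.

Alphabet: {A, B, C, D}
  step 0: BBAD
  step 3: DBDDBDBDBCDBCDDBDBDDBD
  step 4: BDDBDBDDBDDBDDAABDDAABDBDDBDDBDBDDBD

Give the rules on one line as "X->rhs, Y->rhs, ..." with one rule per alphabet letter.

  step 3 ⇒ step 4: DBDDBDBDBCDBCDDBDBDDBD ⇒ BD·D·BD·BD·D·BD·D·BD·D·AA·BD·D·AA·BD·BD·D·BD·D·BD·BD·D·BD
    B ↦ D
    C ↦ AA
    D ↦ BD
    A ↦ BCD  (constrained at step 0)

A->BCD, B->D, C->AA, D->BD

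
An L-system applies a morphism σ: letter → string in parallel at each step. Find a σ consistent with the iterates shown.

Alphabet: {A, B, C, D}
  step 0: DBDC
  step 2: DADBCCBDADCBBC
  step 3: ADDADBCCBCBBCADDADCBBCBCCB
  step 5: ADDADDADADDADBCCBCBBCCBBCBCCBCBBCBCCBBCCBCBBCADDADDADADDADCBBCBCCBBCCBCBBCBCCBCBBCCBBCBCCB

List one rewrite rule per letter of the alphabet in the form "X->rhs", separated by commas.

A->D, B->BC, C->CB, D->AD

  step 2 ⇒ step 3: DADBCCBDADCBBC ⇒ AD·D·AD·BC·CB·CB·BC·AD·D·AD·CB·BC·BC·CB
    A ↦ D
    B ↦ BC
    C ↦ CB
    D ↦ AD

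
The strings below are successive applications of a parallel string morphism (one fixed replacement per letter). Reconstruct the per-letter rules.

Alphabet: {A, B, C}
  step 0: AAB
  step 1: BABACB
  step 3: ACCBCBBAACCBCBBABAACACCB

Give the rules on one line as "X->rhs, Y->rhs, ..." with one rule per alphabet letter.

  step 0 ⇒ step 1: AAB ⇒ BA·BA·CB
    A ↦ BA
    B ↦ CB
    C ↦ AC  (constrained at step 1)

A->BA, B->CB, C->AC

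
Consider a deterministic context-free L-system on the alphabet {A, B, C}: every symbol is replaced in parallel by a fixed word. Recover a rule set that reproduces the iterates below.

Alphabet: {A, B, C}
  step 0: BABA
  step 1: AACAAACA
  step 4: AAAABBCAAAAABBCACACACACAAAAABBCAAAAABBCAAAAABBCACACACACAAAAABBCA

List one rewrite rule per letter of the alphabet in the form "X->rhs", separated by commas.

A->CA, B->AA, C->BB

  step 0 ⇒ step 1: BABA ⇒ AA·CA·AA·CA
    A ↦ CA
    B ↦ AA
    C ↦ BB  (constrained at step 1)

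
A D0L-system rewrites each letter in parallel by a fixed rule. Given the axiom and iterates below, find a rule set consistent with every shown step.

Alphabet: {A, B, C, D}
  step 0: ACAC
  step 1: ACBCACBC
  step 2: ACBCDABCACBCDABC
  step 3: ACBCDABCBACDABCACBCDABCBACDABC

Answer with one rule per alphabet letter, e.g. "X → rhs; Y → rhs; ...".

  step 2 ⇒ step 3: ACBCDABCACBCDABC ⇒ AC·BC·DA·BC·B·AC·DA·BC·AC·BC·DA·BC·B·AC·DA·BC
    A ↦ AC
    B ↦ DA
    C ↦ BC
    D ↦ B

A->AC, B->DA, C->BC, D->B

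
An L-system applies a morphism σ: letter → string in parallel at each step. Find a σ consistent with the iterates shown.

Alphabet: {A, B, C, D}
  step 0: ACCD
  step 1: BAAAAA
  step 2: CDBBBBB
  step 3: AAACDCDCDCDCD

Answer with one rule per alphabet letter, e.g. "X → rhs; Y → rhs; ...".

  step 2 ⇒ step 3: CDBBBBB ⇒ AA·A·CD·CD·CD·CD·CD
    B ↦ CD
    C ↦ AA
    D ↦ A
  step 0 ⇒ step 1: ACCD ⇒ B·AA·AA·A
    A ↦ B

A->B, B->CD, C->AA, D->A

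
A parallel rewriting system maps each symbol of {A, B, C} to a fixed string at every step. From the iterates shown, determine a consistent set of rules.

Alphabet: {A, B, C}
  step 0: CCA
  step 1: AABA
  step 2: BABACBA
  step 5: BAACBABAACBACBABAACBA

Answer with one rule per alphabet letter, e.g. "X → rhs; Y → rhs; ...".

A->BA, B->C, C->A

  step 1 ⇒ step 2: AABA ⇒ BA·BA·C·BA
    A ↦ BA
    B ↦ C
  step 0 ⇒ step 1: CCA ⇒ A·A·BA
    C ↦ A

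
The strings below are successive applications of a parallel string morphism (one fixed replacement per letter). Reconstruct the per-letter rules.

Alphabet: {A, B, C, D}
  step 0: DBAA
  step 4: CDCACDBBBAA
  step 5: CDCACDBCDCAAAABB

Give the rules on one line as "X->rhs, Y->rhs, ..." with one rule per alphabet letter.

A->B, B->A, C->CD, D->CA

  step 4 ⇒ step 5: CDCACDBBBAA ⇒ CD·CA·CD·B·CD·CA·A·A·A·B·B
    A ↦ B
    B ↦ A
    C ↦ CD
    D ↦ CA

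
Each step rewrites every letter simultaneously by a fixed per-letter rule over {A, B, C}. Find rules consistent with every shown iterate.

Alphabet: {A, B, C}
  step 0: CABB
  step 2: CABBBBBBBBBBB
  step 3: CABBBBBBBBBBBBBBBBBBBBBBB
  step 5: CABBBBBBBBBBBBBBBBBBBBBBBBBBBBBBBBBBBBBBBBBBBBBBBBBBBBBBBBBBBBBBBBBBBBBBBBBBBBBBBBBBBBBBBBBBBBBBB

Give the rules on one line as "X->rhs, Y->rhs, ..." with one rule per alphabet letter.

A->B, B->BB, C->CA

  step 2 ⇒ step 3: CABBBBBBBBBBB ⇒ CA·B·BB·BB·BB·BB·BB·BB·BB·BB·BB·BB·BB
    A ↦ B
    B ↦ BB
    C ↦ CA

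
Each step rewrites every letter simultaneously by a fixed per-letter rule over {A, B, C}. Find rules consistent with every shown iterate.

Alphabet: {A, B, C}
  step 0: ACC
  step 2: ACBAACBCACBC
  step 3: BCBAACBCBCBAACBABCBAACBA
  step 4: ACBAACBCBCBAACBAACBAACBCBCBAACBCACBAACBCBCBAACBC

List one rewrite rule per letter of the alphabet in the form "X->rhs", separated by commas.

  step 3 ⇒ step 4: BCBAACBCBCBAACBABCBAACBA ⇒ AC·BA·AC·BC·BC·BA·AC·BA·AC·BA·AC·BC·BC·BA·AC·BC·AC·BA·AC·BC·BC·BA·AC·BC
    A ↦ BC
    B ↦ AC
    C ↦ BA

A->BC, B->AC, C->BA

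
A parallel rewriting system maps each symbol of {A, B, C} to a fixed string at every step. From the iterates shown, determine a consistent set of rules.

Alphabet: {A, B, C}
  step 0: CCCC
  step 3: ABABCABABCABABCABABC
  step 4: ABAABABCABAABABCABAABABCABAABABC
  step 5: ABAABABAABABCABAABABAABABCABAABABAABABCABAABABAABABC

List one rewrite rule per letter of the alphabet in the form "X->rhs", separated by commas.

A->AB, B->A, C->BC

  step 4 ⇒ step 5: ABAABABCABAABABCABAABABCABAABABC ⇒ AB·A·AB·AB·A·AB·A·BC·AB·A·AB·AB·A·AB·A·BC·AB·A·AB·AB·A·AB·A·BC·AB·A·AB·AB·A·AB·A·BC
    A ↦ AB
    B ↦ A
    C ↦ BC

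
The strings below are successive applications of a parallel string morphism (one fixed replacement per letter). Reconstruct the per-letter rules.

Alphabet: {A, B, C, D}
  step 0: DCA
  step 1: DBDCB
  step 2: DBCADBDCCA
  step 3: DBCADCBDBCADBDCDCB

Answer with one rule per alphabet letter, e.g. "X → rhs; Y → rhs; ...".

  step 2 ⇒ step 3: DBCADBDCCA ⇒ DB·CA·DC·B·DB·CA·DB·DC·DC·B
    A ↦ B
    B ↦ CA
    C ↦ DC
    D ↦ DB

A->B, B->CA, C->DC, D->DB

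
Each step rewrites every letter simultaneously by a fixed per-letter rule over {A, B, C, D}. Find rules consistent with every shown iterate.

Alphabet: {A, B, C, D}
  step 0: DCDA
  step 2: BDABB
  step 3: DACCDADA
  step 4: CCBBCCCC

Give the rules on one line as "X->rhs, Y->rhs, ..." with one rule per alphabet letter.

A->C, B->DA, C->B, D->C

  step 3 ⇒ step 4: DACCDADA ⇒ C·C·B·B·C·C·C·C
    A ↦ C
    C ↦ B
    D ↦ C
  step 2 ⇒ step 3: BDABB ⇒ DA·C·C·DA·DA
    B ↦ DA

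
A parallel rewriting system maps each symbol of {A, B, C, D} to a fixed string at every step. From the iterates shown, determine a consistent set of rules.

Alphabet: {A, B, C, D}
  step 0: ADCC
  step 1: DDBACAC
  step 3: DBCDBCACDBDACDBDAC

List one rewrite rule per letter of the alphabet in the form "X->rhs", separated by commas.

A->D, B->C, C->AC, D->DB

  step 0 ⇒ step 1: ADCC ⇒ D·DB·AC·AC
    A ↦ D
    C ↦ AC
    D ↦ DB
    B ↦ C  (constrained at step 1)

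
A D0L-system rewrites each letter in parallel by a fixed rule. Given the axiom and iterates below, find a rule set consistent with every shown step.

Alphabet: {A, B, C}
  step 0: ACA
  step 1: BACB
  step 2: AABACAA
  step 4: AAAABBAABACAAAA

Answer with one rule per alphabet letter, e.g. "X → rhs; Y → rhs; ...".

A->B, B->AA, C->AC

  step 1 ⇒ step 2: BACB ⇒ AA·B·AC·AA
    A ↦ B
    B ↦ AA
    C ↦ AC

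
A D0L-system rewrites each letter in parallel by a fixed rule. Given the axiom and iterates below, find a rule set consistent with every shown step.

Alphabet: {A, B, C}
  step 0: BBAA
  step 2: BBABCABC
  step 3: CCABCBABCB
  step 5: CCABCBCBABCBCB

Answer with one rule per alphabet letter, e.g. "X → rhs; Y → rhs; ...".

A->AB, B->C, C->B

  step 2 ⇒ step 3: BBABCABC ⇒ C·C·AB·C·B·AB·C·B
    A ↦ AB
    B ↦ C
    C ↦ B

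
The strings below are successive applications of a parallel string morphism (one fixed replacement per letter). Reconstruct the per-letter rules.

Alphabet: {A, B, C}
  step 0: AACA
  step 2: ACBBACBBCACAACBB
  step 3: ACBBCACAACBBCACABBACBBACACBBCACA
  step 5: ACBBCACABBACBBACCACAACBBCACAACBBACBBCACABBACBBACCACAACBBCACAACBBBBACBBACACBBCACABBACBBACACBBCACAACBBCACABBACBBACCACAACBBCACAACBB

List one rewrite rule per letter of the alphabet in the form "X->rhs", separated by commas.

  step 2 ⇒ step 3: ACBBACBBCACAACBB ⇒ AC·BB·CA·CA·AC·BB·CA·CA·BB·AC·BB·AC·AC·BB·CA·CA
    A ↦ AC
    B ↦ CA
    C ↦ BB

A->AC, B->CA, C->BB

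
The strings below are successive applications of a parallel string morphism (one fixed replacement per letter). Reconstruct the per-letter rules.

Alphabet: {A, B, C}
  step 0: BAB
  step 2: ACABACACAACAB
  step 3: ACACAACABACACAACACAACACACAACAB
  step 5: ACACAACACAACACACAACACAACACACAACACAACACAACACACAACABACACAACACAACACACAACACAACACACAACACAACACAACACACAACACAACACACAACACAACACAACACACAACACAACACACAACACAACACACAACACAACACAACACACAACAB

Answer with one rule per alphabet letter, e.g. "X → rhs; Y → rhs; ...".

  step 2 ⇒ step 3: ACABACACAACAB ⇒ AC·ACA·AC·AB·AC·ACA·AC·ACA·AC·AC·ACA·AC·AB
    A ↦ AC
    B ↦ AB
    C ↦ ACA

A->AC, B->AB, C->ACA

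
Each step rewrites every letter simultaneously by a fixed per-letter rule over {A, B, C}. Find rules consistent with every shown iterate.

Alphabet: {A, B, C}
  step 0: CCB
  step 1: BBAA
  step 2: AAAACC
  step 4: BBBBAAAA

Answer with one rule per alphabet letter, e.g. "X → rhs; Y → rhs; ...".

  step 1 ⇒ step 2: BBAA ⇒ AA·AA·C·C
    A ↦ C
    B ↦ AA
  step 0 ⇒ step 1: CCB ⇒ B·B·AA
    C ↦ B

A->C, B->AA, C->B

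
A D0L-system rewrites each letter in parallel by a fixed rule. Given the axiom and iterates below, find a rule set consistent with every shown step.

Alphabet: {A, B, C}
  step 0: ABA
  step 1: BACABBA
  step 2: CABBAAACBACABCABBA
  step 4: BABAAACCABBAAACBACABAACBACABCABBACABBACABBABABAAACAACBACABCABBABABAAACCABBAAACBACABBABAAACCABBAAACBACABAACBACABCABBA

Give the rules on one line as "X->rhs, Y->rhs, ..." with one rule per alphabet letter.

A->BA, B->CAB, C->AAC

  step 1 ⇒ step 2: BACABBA ⇒ CAB·BA·AAC·BA·CAB·CAB·BA
    A ↦ BA
    B ↦ CAB
    C ↦ AAC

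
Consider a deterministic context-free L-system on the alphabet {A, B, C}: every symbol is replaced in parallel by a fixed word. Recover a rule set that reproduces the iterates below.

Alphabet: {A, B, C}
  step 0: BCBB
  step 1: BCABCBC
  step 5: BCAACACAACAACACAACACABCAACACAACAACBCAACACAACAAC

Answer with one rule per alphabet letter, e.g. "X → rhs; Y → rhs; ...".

  step 0 ⇒ step 1: BCBB ⇒ BC·A·BC·BC
    B ↦ BC
    C ↦ A
    A ↦ AC  (constrained at step 1)

A->AC, B->BC, C->A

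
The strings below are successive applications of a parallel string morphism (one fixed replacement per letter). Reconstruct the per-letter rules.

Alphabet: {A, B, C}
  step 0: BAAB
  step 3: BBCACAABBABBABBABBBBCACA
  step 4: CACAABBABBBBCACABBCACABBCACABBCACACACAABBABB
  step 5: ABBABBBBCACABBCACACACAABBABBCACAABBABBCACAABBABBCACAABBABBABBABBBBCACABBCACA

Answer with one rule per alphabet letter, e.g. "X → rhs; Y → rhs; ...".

A->BB, B->CA, C->A

  step 4 ⇒ step 5: CACAABBABBBBCACABBCACABBCACABBCACACACAABBABB ⇒ A·BB·A·BB·BB·CA·CA·BB·CA·CA·CA·CA·A·BB·A·BB·CA·CA·A·BB·A·BB·CA·CA·A·BB·A·BB·CA·CA·A·BB·A·BB·A·BB·A·BB·BB·CA·CA·BB·CA·CA
    A ↦ BB
    B ↦ CA
    C ↦ A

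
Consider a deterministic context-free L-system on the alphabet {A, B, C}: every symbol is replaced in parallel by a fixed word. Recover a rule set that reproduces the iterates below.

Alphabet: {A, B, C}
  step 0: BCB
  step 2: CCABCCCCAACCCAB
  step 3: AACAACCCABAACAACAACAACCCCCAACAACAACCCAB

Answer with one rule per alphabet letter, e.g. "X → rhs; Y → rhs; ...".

  step 2 ⇒ step 3: CCABCCCCAACCCAB ⇒ AAC·AAC·CC·AB·AAC·AAC·AAC·AAC·CC·CC·AAC·AAC·AAC·CC·AB
    A ↦ CC
    B ↦ AB
    C ↦ AAC

A->CC, B->AB, C->AAC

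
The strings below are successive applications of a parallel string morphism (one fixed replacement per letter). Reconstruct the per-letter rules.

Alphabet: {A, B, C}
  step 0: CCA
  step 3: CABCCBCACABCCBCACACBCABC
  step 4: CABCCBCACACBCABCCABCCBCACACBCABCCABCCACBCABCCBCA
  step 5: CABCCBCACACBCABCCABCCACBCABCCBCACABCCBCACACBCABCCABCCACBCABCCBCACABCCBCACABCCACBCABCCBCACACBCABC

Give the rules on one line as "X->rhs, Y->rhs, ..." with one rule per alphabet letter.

  step 4 ⇒ step 5: CABCCBCACACBCABCCABCCBCACACBCABCCABCCACBCABCCBCA ⇒ CA·BC·CB·CA·CA·CB·CA·BC·CA·BC·CA·CB·CA·BC·CB·CA·CA·BC·CB·CA·CA·CB·CA·BC·CA·BC·CA·CB·CA·BC·CB·CA·CA·BC·CB·CA·CA·BC·CA·CB·CA·BC·CB·CA·CA·CB·CA·BC
    A ↦ BC
    B ↦ CB
    C ↦ CA

A->BC, B->CB, C->CA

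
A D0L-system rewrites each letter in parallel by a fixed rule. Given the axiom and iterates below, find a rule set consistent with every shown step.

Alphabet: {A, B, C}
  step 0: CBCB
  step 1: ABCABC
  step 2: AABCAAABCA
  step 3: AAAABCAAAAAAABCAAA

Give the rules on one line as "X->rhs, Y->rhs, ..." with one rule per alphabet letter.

A->AA, B->BC, C->A

  step 2 ⇒ step 3: AABCAAABCA ⇒ AA·AA·BC·A·AA·AA·AA·BC·A·AA
    A ↦ AA
    B ↦ BC
    C ↦ A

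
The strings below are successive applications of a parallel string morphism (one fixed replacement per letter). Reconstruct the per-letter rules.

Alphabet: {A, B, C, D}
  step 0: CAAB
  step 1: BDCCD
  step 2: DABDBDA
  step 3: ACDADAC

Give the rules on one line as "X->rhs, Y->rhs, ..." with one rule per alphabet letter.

  step 2 ⇒ step 3: DABDBDA ⇒ A·C·D·A·D·A·C
    A ↦ C
    B ↦ D
    D ↦ A
  step 0 ⇒ step 1: CAAB ⇒ BD·C·C·D
    C ↦ BD

A->C, B->D, C->BD, D->A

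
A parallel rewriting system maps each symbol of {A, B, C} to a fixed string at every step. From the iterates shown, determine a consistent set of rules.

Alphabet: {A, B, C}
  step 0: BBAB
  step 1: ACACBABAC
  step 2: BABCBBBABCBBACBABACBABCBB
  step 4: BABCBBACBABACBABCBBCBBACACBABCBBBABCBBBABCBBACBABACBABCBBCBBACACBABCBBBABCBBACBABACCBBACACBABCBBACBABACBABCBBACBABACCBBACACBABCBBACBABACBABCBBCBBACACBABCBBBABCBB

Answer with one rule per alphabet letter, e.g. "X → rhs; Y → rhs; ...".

A->BAB, B->AC, C->CBB

  step 1 ⇒ step 2: ACACBABAC ⇒ BAB·CBB·BAB·CBB·AC·BAB·AC·BAB·CBB
    A ↦ BAB
    B ↦ AC
    C ↦ CBB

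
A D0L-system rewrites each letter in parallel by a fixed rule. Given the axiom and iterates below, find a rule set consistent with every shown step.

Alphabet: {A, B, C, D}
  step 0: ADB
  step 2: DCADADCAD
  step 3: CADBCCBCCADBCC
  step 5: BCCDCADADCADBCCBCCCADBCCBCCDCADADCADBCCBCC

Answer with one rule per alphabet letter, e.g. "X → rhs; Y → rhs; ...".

A->BC, B->DC, C->AD, D->C

  step 2 ⇒ step 3: DCADADCAD ⇒ C·AD·BC·C·BC·C·AD·BC·C
    A ↦ BC
    C ↦ AD
    D ↦ C
    B ↦ DC  (constrained at step 0)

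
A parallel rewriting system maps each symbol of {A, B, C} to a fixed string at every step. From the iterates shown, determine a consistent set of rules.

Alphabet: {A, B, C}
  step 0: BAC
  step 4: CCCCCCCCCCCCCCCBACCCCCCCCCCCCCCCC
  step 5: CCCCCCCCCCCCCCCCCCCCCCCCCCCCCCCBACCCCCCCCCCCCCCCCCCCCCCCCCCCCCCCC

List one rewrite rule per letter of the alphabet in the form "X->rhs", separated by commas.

A->BA, B->C, C->CC

  step 4 ⇒ step 5: CCCCCCCCCCCCCCCBACCCCCCCCCCCCCCCC ⇒ CC·CC·CC·CC·CC·CC·CC·CC·CC·CC·CC·CC·CC·CC·CC·C·BA·CC·CC·CC·CC·CC·CC·CC·CC·CC·CC·CC·CC·CC·CC·CC·CC
    A ↦ BA
    B ↦ C
    C ↦ CC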